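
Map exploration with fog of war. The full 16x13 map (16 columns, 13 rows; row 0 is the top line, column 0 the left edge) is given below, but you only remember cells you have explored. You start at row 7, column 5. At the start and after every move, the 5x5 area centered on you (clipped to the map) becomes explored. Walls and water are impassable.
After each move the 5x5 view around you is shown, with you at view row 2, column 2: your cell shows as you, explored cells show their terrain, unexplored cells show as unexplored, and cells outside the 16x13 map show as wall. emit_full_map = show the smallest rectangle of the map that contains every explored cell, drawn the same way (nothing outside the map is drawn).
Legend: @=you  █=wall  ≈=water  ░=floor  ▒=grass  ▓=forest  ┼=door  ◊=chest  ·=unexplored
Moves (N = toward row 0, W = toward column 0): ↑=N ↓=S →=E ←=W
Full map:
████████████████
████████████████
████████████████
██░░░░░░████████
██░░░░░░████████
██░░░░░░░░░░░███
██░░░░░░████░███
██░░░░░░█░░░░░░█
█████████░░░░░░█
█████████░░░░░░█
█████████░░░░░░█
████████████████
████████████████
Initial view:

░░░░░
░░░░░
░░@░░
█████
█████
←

░░░░░
░░░░░
░░@░░
█████
█████

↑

░░░░░
░░░░░
░░@░░
░░░░░
█████

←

█░░░░
█░░░░
█░@░░
█░░░░
█████

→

░░░░░
░░░░░
░░@░░
░░░░░
█████

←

█░░░░
█░░░░
█░@░░
█░░░░
█████

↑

█░░░░
█░░░░
█░@░░
█░░░░
█░░░░


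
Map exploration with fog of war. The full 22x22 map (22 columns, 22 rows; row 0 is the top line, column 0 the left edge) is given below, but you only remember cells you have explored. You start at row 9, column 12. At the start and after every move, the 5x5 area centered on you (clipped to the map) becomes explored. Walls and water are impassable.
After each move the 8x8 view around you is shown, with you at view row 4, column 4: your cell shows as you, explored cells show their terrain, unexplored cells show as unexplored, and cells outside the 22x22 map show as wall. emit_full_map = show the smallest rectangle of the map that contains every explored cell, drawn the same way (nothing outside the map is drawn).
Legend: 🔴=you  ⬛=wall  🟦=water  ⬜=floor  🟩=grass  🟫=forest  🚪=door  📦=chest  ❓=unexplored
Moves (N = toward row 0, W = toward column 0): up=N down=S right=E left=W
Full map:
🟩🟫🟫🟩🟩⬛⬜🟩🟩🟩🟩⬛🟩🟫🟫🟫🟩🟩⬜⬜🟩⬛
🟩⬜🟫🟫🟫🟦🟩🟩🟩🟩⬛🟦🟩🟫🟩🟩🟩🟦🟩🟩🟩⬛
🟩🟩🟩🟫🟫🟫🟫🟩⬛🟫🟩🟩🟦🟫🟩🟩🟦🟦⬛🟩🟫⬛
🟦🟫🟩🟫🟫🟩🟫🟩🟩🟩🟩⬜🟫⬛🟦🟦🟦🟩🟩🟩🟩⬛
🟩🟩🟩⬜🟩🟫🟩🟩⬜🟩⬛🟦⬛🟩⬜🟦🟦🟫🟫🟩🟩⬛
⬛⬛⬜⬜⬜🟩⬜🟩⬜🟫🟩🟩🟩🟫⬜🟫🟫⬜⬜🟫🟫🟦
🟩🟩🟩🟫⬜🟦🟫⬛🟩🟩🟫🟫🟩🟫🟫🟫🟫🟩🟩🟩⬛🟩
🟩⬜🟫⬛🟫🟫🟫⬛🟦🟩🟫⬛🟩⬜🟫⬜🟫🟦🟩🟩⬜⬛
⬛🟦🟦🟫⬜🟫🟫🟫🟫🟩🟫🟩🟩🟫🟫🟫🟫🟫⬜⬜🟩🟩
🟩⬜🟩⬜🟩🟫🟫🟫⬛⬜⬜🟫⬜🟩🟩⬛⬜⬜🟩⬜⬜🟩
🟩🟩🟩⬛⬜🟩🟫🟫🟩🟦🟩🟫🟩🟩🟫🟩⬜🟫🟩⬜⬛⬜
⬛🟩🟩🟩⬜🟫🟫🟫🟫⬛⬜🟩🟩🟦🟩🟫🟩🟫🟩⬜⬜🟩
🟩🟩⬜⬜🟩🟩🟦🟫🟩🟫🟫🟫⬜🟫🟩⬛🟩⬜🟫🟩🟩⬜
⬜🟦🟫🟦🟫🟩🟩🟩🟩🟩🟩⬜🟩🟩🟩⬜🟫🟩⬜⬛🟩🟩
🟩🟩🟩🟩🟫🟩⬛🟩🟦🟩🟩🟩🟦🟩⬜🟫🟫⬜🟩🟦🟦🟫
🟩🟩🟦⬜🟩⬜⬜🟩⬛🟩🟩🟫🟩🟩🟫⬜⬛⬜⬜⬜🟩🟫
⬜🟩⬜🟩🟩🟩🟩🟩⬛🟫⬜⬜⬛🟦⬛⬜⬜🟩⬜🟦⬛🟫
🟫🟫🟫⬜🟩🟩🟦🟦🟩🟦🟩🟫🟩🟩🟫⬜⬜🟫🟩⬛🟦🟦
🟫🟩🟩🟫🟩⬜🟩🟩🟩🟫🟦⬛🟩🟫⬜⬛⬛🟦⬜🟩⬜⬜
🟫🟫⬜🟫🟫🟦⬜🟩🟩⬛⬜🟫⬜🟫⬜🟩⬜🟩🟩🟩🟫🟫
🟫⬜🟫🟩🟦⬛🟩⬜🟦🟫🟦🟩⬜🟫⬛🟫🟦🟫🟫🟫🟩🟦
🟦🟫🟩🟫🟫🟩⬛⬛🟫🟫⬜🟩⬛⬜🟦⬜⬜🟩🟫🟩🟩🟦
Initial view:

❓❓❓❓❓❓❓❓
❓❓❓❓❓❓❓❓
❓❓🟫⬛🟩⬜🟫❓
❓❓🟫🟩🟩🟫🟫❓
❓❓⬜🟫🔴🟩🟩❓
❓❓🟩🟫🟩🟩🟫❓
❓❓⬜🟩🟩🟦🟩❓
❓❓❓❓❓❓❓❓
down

❓❓❓❓❓❓❓❓
❓❓🟫⬛🟩⬜🟫❓
❓❓🟫🟩🟩🟫🟫❓
❓❓⬜🟫⬜🟩🟩❓
❓❓🟩🟫🔴🟩🟫❓
❓❓⬜🟩🟩🟦🟩❓
❓❓🟫🟫⬜🟫🟩❓
❓❓❓❓❓❓❓❓

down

❓❓🟫⬛🟩⬜🟫❓
❓❓🟫🟩🟩🟫🟫❓
❓❓⬜🟫⬜🟩🟩❓
❓❓🟩🟫🟩🟩🟫❓
❓❓⬜🟩🔴🟦🟩❓
❓❓🟫🟫⬜🟫🟩❓
❓❓🟩⬜🟩🟩🟩❓
❓❓❓❓❓❓❓❓

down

❓❓🟫🟩🟩🟫🟫❓
❓❓⬜🟫⬜🟩🟩❓
❓❓🟩🟫🟩🟩🟫❓
❓❓⬜🟩🟩🟦🟩❓
❓❓🟫🟫🔴🟫🟩❓
❓❓🟩⬜🟩🟩🟩❓
❓❓🟩🟩🟦🟩⬜❓
❓❓❓❓❓❓❓❓

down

❓❓⬜🟫⬜🟩🟩❓
❓❓🟩🟫🟩🟩🟫❓
❓❓⬜🟩🟩🟦🟩❓
❓❓🟫🟫⬜🟫🟩❓
❓❓🟩⬜🔴🟩🟩❓
❓❓🟩🟩🟦🟩⬜❓
❓❓🟩🟫🟩🟩🟫❓
❓❓❓❓❓❓❓❓

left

❓❓❓⬜🟫⬜🟩🟩
❓❓❓🟩🟫🟩🟩🟫
❓❓⬛⬜🟩🟩🟦🟩
❓❓🟫🟫🟫⬜🟫🟩
❓❓🟩🟩🔴🟩🟩🟩
❓❓🟩🟩🟩🟦🟩⬜
❓❓🟩🟩🟫🟩🟩🟫
❓❓❓❓❓❓❓❓

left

❓❓❓❓⬜🟫⬜🟩
❓❓❓❓🟩🟫🟩🟩
❓❓🟫⬛⬜🟩🟩🟦
❓❓🟩🟫🟫🟫⬜🟫
❓❓🟩🟩🔴⬜🟩🟩
❓❓🟦🟩🟩🟩🟦🟩
❓❓⬛🟩🟩🟫🟩🟩
❓❓❓❓❓❓❓❓

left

❓❓❓❓❓⬜🟫⬜
❓❓❓❓❓🟩🟫🟩
❓❓🟫🟫⬛⬜🟩🟩
❓❓🟫🟩🟫🟫🟫⬜
❓❓🟩🟩🔴🟩⬜🟩
❓❓🟩🟦🟩🟩🟩🟦
❓❓🟩⬛🟩🟩🟫🟩
❓❓❓❓❓❓❓❓

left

❓❓❓❓❓❓⬜🟫
❓❓❓❓❓❓🟩🟫
❓❓🟫🟫🟫⬛⬜🟩
❓❓🟦🟫🟩🟫🟫🟫
❓❓🟩🟩🔴🟩🟩⬜
❓❓⬛🟩🟦🟩🟩🟩
❓❓⬜🟩⬛🟩🟩🟫
❓❓❓❓❓❓❓❓

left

❓❓❓❓❓❓❓⬜
❓❓❓❓❓❓❓🟩
❓❓🟫🟫🟫🟫⬛⬜
❓❓🟩🟦🟫🟩🟫🟫
❓❓🟩🟩🔴🟩🟩🟩
❓❓🟩⬛🟩🟦🟩🟩
❓❓⬜⬜🟩⬛🟩🟩
❓❓❓❓❓❓❓❓

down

❓❓❓❓❓❓❓🟩
❓❓🟫🟫🟫🟫⬛⬜
❓❓🟩🟦🟫🟩🟫🟫
❓❓🟩🟩🟩🟩🟩🟩
❓❓🟩⬛🔴🟦🟩🟩
❓❓⬜⬜🟩⬛🟩🟩
❓❓🟩🟩🟩⬛🟫❓
❓❓❓❓❓❓❓❓

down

❓❓🟫🟫🟫🟫⬛⬜
❓❓🟩🟦🟫🟩🟫🟫
❓❓🟩🟩🟩🟩🟩🟩
❓❓🟩⬛🟩🟦🟩🟩
❓❓⬜⬜🔴⬛🟩🟩
❓❓🟩🟩🟩⬛🟫❓
❓❓🟩🟦🟦🟩🟦❓
❓❓❓❓❓❓❓❓

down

❓❓🟩🟦🟫🟩🟫🟫
❓❓🟩🟩🟩🟩🟩🟩
❓❓🟩⬛🟩🟦🟩🟩
❓❓⬜⬜🟩⬛🟩🟩
❓❓🟩🟩🔴⬛🟫❓
❓❓🟩🟦🟦🟩🟦❓
❓❓⬜🟩🟩🟩🟫❓
❓❓❓❓❓❓❓❓

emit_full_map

❓❓❓❓❓🟫⬛🟩⬜🟫
❓❓❓❓❓🟫🟩🟩🟫🟫
❓❓❓❓❓⬜🟫⬜🟩🟩
❓❓❓❓❓🟩🟫🟩🟩🟫
🟫🟫🟫🟫⬛⬜🟩🟩🟦🟩
🟩🟦🟫🟩🟫🟫🟫⬜🟫🟩
🟩🟩🟩🟩🟩🟩⬜🟩🟩🟩
🟩⬛🟩🟦🟩🟩🟩🟦🟩⬜
⬜⬜🟩⬛🟩🟩🟫🟩🟩🟫
🟩🟩🔴⬛🟫❓❓❓❓❓
🟩🟦🟦🟩🟦❓❓❓❓❓
⬜🟩🟩🟩🟫❓❓❓❓❓

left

❓❓❓🟩🟦🟫🟩🟫
❓❓❓🟩🟩🟩🟩🟩
❓❓🟫🟩⬛🟩🟦🟩
❓❓🟩⬜⬜🟩⬛🟩
❓❓🟩🟩🔴🟩⬛🟫
❓❓🟩🟩🟦🟦🟩🟦
❓❓🟩⬜🟩🟩🟩🟫
❓❓❓❓❓❓❓❓

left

❓❓❓❓🟩🟦🟫🟩
❓❓❓❓🟩🟩🟩🟩
❓❓🟩🟫🟩⬛🟩🟦
❓❓⬜🟩⬜⬜🟩⬛
❓❓🟩🟩🔴🟩🟩⬛
❓❓⬜🟩🟩🟦🟦🟩
❓❓🟫🟩⬜🟩🟩🟩
❓❓❓❓❓❓❓❓

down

❓❓❓❓🟩🟩🟩🟩
❓❓🟩🟫🟩⬛🟩🟦
❓❓⬜🟩⬜⬜🟩⬛
❓❓🟩🟩🟩🟩🟩⬛
❓❓⬜🟩🔴🟦🟦🟩
❓❓🟫🟩⬜🟩🟩🟩
❓❓🟫🟫🟦⬜🟩❓
❓❓❓❓❓❓❓❓

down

❓❓🟩🟫🟩⬛🟩🟦
❓❓⬜🟩⬜⬜🟩⬛
❓❓🟩🟩🟩🟩🟩⬛
❓❓⬜🟩🟩🟦🟦🟩
❓❓🟫🟩🔴🟩🟩🟩
❓❓🟫🟫🟦⬜🟩❓
❓❓🟩🟦⬛🟩⬜❓
❓❓❓❓❓❓❓❓

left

❓❓❓🟩🟫🟩⬛🟩
❓❓❓⬜🟩⬜⬜🟩
❓❓⬜🟩🟩🟩🟩🟩
❓❓🟫⬜🟩🟩🟦🟦
❓❓🟩🟫🔴⬜🟩🟩
❓❓⬜🟫🟫🟦⬜🟩
❓❓🟫🟩🟦⬛🟩⬜
❓❓❓❓❓❓❓❓

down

❓❓❓⬜🟩⬜⬜🟩
❓❓⬜🟩🟩🟩🟩🟩
❓❓🟫⬜🟩🟩🟦🟦
❓❓🟩🟫🟩⬜🟩🟩
❓❓⬜🟫🔴🟦⬜🟩
❓❓🟫🟩🟦⬛🟩⬜
❓❓🟩🟫🟫🟩⬛❓
⬛⬛⬛⬛⬛⬛⬛⬛

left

⬛❓❓❓⬜🟩⬜⬜
⬛❓❓⬜🟩🟩🟩🟩
⬛❓🟫🟫⬜🟩🟩🟦
⬛❓🟩🟩🟫🟩⬜🟩
⬛❓🟫⬜🔴🟫🟦⬜
⬛❓⬜🟫🟩🟦⬛🟩
⬛❓🟫🟩🟫🟫🟩⬛
⬛⬛⬛⬛⬛⬛⬛⬛

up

⬛❓❓❓🟩🟫🟩⬛
⬛❓❓❓⬜🟩⬜⬜
⬛❓🟩⬜🟩🟩🟩🟩
⬛❓🟫🟫⬜🟩🟩🟦
⬛❓🟩🟩🔴🟩⬜🟩
⬛❓🟫⬜🟫🟫🟦⬜
⬛❓⬜🟫🟩🟦⬛🟩
⬛❓🟫🟩🟫🟫🟩⬛

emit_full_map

❓❓❓❓❓❓❓❓❓🟫⬛🟩⬜🟫
❓❓❓❓❓❓❓❓❓🟫🟩🟩🟫🟫
❓❓❓❓❓❓❓❓❓⬜🟫⬜🟩🟩
❓❓❓❓❓❓❓❓❓🟩🟫🟩🟩🟫
❓❓❓❓🟫🟫🟫🟫⬛⬜🟩🟩🟦🟩
❓❓❓❓🟩🟦🟫🟩🟫🟫🟫⬜🟫🟩
❓❓❓❓🟩🟩🟩🟩🟩🟩⬜🟩🟩🟩
❓❓🟩🟫🟩⬛🟩🟦🟩🟩🟩🟦🟩⬜
❓❓⬜🟩⬜⬜🟩⬛🟩🟩🟫🟩🟩🟫
🟩⬜🟩🟩🟩🟩🟩⬛🟫❓❓❓❓❓
🟫🟫⬜🟩🟩🟦🟦🟩🟦❓❓❓❓❓
🟩🟩🔴🟩⬜🟩🟩🟩🟫❓❓❓❓❓
🟫⬜🟫🟫🟦⬜🟩❓❓❓❓❓❓❓
⬜🟫🟩🟦⬛🟩⬜❓❓❓❓❓❓❓
🟫🟩🟫🟫🟩⬛❓❓❓❓❓❓❓❓

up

⬛❓❓❓❓❓🟩🟩
⬛❓❓❓🟩🟫🟩⬛
⬛❓🟩🟦⬜🟩⬜⬜
⬛❓🟩⬜🟩🟩🟩🟩
⬛❓🟫🟫🔴🟩🟩🟦
⬛❓🟩🟩🟫🟩⬜🟩
⬛❓🟫⬜🟫🟫🟦⬜
⬛❓⬜🟫🟩🟦⬛🟩

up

⬛❓❓❓❓❓🟩🟦
⬛❓❓❓❓❓🟩🟩
⬛❓🟩🟩🟩🟫🟩⬛
⬛❓🟩🟦⬜🟩⬜⬜
⬛❓🟩⬜🔴🟩🟩🟩
⬛❓🟫🟫⬜🟩🟩🟦
⬛❓🟩🟩🟫🟩⬜🟩
⬛❓🟫⬜🟫🟫🟦⬜

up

⬛❓❓❓❓❓🟫🟫
⬛❓❓❓❓❓🟩🟦
⬛❓🟦🟫🟦🟫🟩🟩
⬛❓🟩🟩🟩🟫🟩⬛
⬛❓🟩🟦🔴🟩⬜⬜
⬛❓🟩⬜🟩🟩🟩🟩
⬛❓🟫🟫⬜🟩🟩🟦
⬛❓🟩🟩🟫🟩⬜🟩

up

⬛❓❓❓❓❓❓❓
⬛❓❓❓❓❓🟫🟫
⬛❓🟩⬜⬜🟩🟩🟦
⬛❓🟦🟫🟦🟫🟩🟩
⬛❓🟩🟩🔴🟫🟩⬛
⬛❓🟩🟦⬜🟩⬜⬜
⬛❓🟩⬜🟩🟩🟩🟩
⬛❓🟫🟫⬜🟩🟩🟦

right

❓❓❓❓❓❓❓❓
❓❓❓❓❓🟫🟫🟫
❓🟩⬜⬜🟩🟩🟦🟫
❓🟦🟫🟦🟫🟩🟩🟩
❓🟩🟩🟩🔴🟩⬛🟩
❓🟩🟦⬜🟩⬜⬜🟩
❓🟩⬜🟩🟩🟩🟩🟩
❓🟫🟫⬜🟩🟩🟦🟦

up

❓❓❓❓❓❓❓❓
❓❓❓❓❓❓❓❓
❓❓🟩🟩⬜🟫🟫🟫
❓🟩⬜⬜🟩🟩🟦🟫
❓🟦🟫🟦🔴🟩🟩🟩
❓🟩🟩🟩🟫🟩⬛🟩
❓🟩🟦⬜🟩⬜⬜🟩
❓🟩⬜🟩🟩🟩🟩🟩

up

❓❓❓❓❓❓❓❓
❓❓❓❓❓❓❓❓
❓❓🟩⬛⬜🟩🟫❓
❓❓🟩🟩⬜🟫🟫🟫
❓🟩⬜⬜🔴🟩🟦🟫
❓🟦🟫🟦🟫🟩🟩🟩
❓🟩🟩🟩🟫🟩⬛🟩
❓🟩🟦⬜🟩⬜⬜🟩

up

❓❓❓❓❓❓❓❓
❓❓❓❓❓❓❓❓
❓❓🟩⬜🟩🟫🟫❓
❓❓🟩⬛⬜🟩🟫❓
❓❓🟩🟩🔴🟫🟫🟫
❓🟩⬜⬜🟩🟩🟦🟫
❓🟦🟫🟦🟫🟩🟩🟩
❓🟩🟩🟩🟫🟩⬛🟩

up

❓❓❓❓❓❓❓❓
❓❓❓❓❓❓❓❓
❓❓🟦🟫⬜🟫🟫❓
❓❓🟩⬜🟩🟫🟫❓
❓❓🟩⬛🔴🟩🟫❓
❓❓🟩🟩⬜🟫🟫🟫
❓🟩⬜⬜🟩🟩🟦🟫
❓🟦🟫🟦🟫🟩🟩🟩

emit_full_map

❓❓❓❓❓❓❓❓❓🟫⬛🟩⬜🟫
❓🟦🟫⬜🟫🟫❓❓❓🟫🟩🟩🟫🟫
❓🟩⬜🟩🟫🟫❓❓❓⬜🟫⬜🟩🟩
❓🟩⬛🔴🟩🟫❓❓❓🟩🟫🟩🟩🟫
❓🟩🟩⬜🟫🟫🟫🟫⬛⬜🟩🟩🟦🟩
🟩⬜⬜🟩🟩🟦🟫🟩🟫🟫🟫⬜🟫🟩
🟦🟫🟦🟫🟩🟩🟩🟩🟩🟩⬜🟩🟩🟩
🟩🟩🟩🟫🟩⬛🟩🟦🟩🟩🟩🟦🟩⬜
🟩🟦⬜🟩⬜⬜🟩⬛🟩🟩🟫🟩🟩🟫
🟩⬜🟩🟩🟩🟩🟩⬛🟫❓❓❓❓❓
🟫🟫⬜🟩🟩🟦🟦🟩🟦❓❓❓❓❓
🟩🟩🟫🟩⬜🟩🟩🟩🟫❓❓❓❓❓
🟫⬜🟫🟫🟦⬜🟩❓❓❓❓❓❓❓
⬜🟫🟩🟦⬛🟩⬜❓❓❓❓❓❓❓
🟫🟩🟫🟫🟩⬛❓❓❓❓❓❓❓❓

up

❓❓❓❓❓❓❓❓
❓❓❓❓❓❓❓❓
❓❓🟫⬛🟫🟫🟫❓
❓❓🟦🟫⬜🟫🟫❓
❓❓🟩⬜🔴🟫🟫❓
❓❓🟩⬛⬜🟩🟫❓
❓❓🟩🟩⬜🟫🟫🟫
❓🟩⬜⬜🟩🟩🟦🟫

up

❓❓❓❓❓❓❓❓
❓❓❓❓❓❓❓❓
❓❓🟩🟫⬜🟦🟫❓
❓❓🟫⬛🟫🟫🟫❓
❓❓🟦🟫🔴🟫🟫❓
❓❓🟩⬜🟩🟫🟫❓
❓❓🟩⬛⬜🟩🟫❓
❓❓🟩🟩⬜🟫🟫🟫

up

❓❓❓❓❓❓❓❓
❓❓❓❓❓❓❓❓
❓❓⬜⬜⬜🟩⬜❓
❓❓🟩🟫⬜🟦🟫❓
❓❓🟫⬛🔴🟫🟫❓
❓❓🟦🟫⬜🟫🟫❓
❓❓🟩⬜🟩🟫🟫❓
❓❓🟩⬛⬜🟩🟫❓

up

❓❓❓❓❓❓❓❓
❓❓❓❓❓❓❓❓
❓❓🟩⬜🟩🟫🟩❓
❓❓⬜⬜⬜🟩⬜❓
❓❓🟩🟫🔴🟦🟫❓
❓❓🟫⬛🟫🟫🟫❓
❓❓🟦🟫⬜🟫🟫❓
❓❓🟩⬜🟩🟫🟫❓

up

❓❓❓❓❓❓❓❓
❓❓❓❓❓❓❓❓
❓❓🟩🟫🟫🟩🟫❓
❓❓🟩⬜🟩🟫🟩❓
❓❓⬜⬜🔴🟩⬜❓
❓❓🟩🟫⬜🟦🟫❓
❓❓🟫⬛🟫🟫🟫❓
❓❓🟦🟫⬜🟫🟫❓

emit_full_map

❓🟩🟫🟫🟩🟫❓❓❓❓❓❓❓❓
❓🟩⬜🟩🟫🟩❓❓❓❓❓❓❓❓
❓⬜⬜🔴🟩⬜❓❓❓❓❓❓❓❓
❓🟩🟫⬜🟦🟫❓❓❓❓❓❓❓❓
❓🟫⬛🟫🟫🟫❓❓❓🟫⬛🟩⬜🟫
❓🟦🟫⬜🟫🟫❓❓❓🟫🟩🟩🟫🟫
❓🟩⬜🟩🟫🟫❓❓❓⬜🟫⬜🟩🟩
❓🟩⬛⬜🟩🟫❓❓❓🟩🟫🟩🟩🟫
❓🟩🟩⬜🟫🟫🟫🟫⬛⬜🟩🟩🟦🟩
🟩⬜⬜🟩🟩🟦🟫🟩🟫🟫🟫⬜🟫🟩
🟦🟫🟦🟫🟩🟩🟩🟩🟩🟩⬜🟩🟩🟩
🟩🟩🟩🟫🟩⬛🟩🟦🟩🟩🟩🟦🟩⬜
🟩🟦⬜🟩⬜⬜🟩⬛🟩🟩🟫🟩🟩🟫
🟩⬜🟩🟩🟩🟩🟩⬛🟫❓❓❓❓❓
🟫🟫⬜🟩🟩🟦🟦🟩🟦❓❓❓❓❓
🟩🟩🟫🟩⬜🟩🟩🟩🟫❓❓❓❓❓
🟫⬜🟫🟫🟦⬜🟩❓❓❓❓❓❓❓
⬜🟫🟩🟦⬛🟩⬜❓❓❓❓❓❓❓
🟫🟩🟫🟫🟩⬛❓❓❓❓❓❓❓❓

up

❓❓❓❓❓❓❓❓
❓❓❓❓❓❓❓❓
❓❓🟩🟫🟫🟫🟫❓
❓❓🟩🟫🟫🟩🟫❓
❓❓🟩⬜🔴🟫🟩❓
❓❓⬜⬜⬜🟩⬜❓
❓❓🟩🟫⬜🟦🟫❓
❓❓🟫⬛🟫🟫🟫❓

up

⬛⬛⬛⬛⬛⬛⬛⬛
❓❓❓❓❓❓❓❓
❓❓🟫🟫🟫🟦🟩❓
❓❓🟩🟫🟫🟫🟫❓
❓❓🟩🟫🔴🟩🟫❓
❓❓🟩⬜🟩🟫🟩❓
❓❓⬜⬜⬜🟩⬜❓
❓❓🟩🟫⬜🟦🟫❓

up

⬛⬛⬛⬛⬛⬛⬛⬛
⬛⬛⬛⬛⬛⬛⬛⬛
❓❓🟫🟩🟩⬛⬜❓
❓❓🟫🟫🟫🟦🟩❓
❓❓🟩🟫🔴🟫🟫❓
❓❓🟩🟫🟫🟩🟫❓
❓❓🟩⬜🟩🟫🟩❓
❓❓⬜⬜⬜🟩⬜❓

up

⬛⬛⬛⬛⬛⬛⬛⬛
⬛⬛⬛⬛⬛⬛⬛⬛
⬛⬛⬛⬛⬛⬛⬛⬛
❓❓🟫🟩🟩⬛⬜❓
❓❓🟫🟫🔴🟦🟩❓
❓❓🟩🟫🟫🟫🟫❓
❓❓🟩🟫🟫🟩🟫❓
❓❓🟩⬜🟩🟫🟩❓

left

⬛⬛⬛⬛⬛⬛⬛⬛
⬛⬛⬛⬛⬛⬛⬛⬛
⬛⬛⬛⬛⬛⬛⬛⬛
⬛❓🟫🟫🟩🟩⬛⬜
⬛❓⬜🟫🔴🟫🟦🟩
⬛❓🟩🟩🟫🟫🟫🟫
⬛❓🟫🟩🟫🟫🟩🟫
⬛❓❓🟩⬜🟩🟫🟩

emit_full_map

🟫🟫🟩🟩⬛⬜❓❓❓❓❓❓❓❓
⬜🟫🔴🟫🟦🟩❓❓❓❓❓❓❓❓
🟩🟩🟫🟫🟫🟫❓❓❓❓❓❓❓❓
🟫🟩🟫🟫🟩🟫❓❓❓❓❓❓❓❓
❓🟩⬜🟩🟫🟩❓❓❓❓❓❓❓❓
❓⬜⬜⬜🟩⬜❓❓❓❓❓❓❓❓
❓🟩🟫⬜🟦🟫❓❓❓❓❓❓❓❓
❓🟫⬛🟫🟫🟫❓❓❓🟫⬛🟩⬜🟫
❓🟦🟫⬜🟫🟫❓❓❓🟫🟩🟩🟫🟫
❓🟩⬜🟩🟫🟫❓❓❓⬜🟫⬜🟩🟩
❓🟩⬛⬜🟩🟫❓❓❓🟩🟫🟩🟩🟫
❓🟩🟩⬜🟫🟫🟫🟫⬛⬜🟩🟩🟦🟩
🟩⬜⬜🟩🟩🟦🟫🟩🟫🟫🟫⬜🟫🟩
🟦🟫🟦🟫🟩🟩🟩🟩🟩🟩⬜🟩🟩🟩
🟩🟩🟩🟫🟩⬛🟩🟦🟩🟩🟩🟦🟩⬜
🟩🟦⬜🟩⬜⬜🟩⬛🟩🟩🟫🟩🟩🟫
🟩⬜🟩🟩🟩🟩🟩⬛🟫❓❓❓❓❓
🟫🟫⬜🟩🟩🟦🟦🟩🟦❓❓❓❓❓
🟩🟩🟫🟩⬜🟩🟩🟩🟫❓❓❓❓❓
🟫⬜🟫🟫🟦⬜🟩❓❓❓❓❓❓❓
⬜🟫🟩🟦⬛🟩⬜❓❓❓❓❓❓❓
🟫🟩🟫🟫🟩⬛❓❓❓❓❓❓❓❓


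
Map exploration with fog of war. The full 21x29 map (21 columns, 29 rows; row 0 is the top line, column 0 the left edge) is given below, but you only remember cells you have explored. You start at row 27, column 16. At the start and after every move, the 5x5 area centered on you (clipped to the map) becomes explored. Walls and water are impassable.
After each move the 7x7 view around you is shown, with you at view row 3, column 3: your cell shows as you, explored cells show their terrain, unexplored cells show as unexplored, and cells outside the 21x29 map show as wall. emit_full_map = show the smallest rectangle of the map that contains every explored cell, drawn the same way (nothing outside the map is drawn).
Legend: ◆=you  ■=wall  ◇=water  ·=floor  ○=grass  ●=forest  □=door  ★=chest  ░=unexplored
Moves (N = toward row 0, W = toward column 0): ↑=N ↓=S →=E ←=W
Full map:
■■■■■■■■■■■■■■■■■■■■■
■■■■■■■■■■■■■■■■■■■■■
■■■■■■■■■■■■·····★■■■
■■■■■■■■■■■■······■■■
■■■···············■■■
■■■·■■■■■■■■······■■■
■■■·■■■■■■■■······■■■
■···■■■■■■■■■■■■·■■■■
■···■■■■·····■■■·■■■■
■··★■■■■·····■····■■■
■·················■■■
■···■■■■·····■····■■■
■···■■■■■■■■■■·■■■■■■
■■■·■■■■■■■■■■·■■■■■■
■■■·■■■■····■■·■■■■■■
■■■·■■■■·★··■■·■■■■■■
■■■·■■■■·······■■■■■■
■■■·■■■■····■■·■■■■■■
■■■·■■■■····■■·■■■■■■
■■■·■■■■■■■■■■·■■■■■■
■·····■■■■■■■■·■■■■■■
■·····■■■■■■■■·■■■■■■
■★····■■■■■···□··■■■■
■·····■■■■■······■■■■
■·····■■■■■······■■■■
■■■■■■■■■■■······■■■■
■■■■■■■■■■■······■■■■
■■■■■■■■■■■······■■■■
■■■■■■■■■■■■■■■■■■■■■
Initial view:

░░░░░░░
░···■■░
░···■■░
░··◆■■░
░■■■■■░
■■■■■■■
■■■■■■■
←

░░░░░░░
░····■■
░····■■
░··◆·■■
░■■■■■■
■■■■■■■
■■■■■■■

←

░░░░░░░
░·····■
░·····■
░··◆··■
░■■■■■■
■■■■■■■
■■■■■■■

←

░░░░░░░
░······
░······
░··◆···
░■■■■■■
■■■■■■■
■■■■■■■

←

░░░░░░░
░■·····
░■·····
░■·◆···
░■■■■■■
■■■■■■■
■■■■■■■

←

░░░░░░░
░■■····
░■■····
░■■◆···
░■■■■■■
■■■■■■■
■■■■■■■

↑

░░░░░░░
░■■···░
░■■····
░■■◆···
░■■····
░■■■■■■
■■■■■■■

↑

░░░░░░░
░■■···░
░■■···░
░■■◆···
░■■····
░■■····
░■■■■■■

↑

░░░░░░░
░■■···░
░■■···░
░■■◆··░
░■■····
░■■····
░■■····

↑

░░░░░░░
░■■■■■░
░■■···░
░■■◆··░
░■■···░
░■■····
░■■····

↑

░░░░░░░
░■■■■■░
░■■■■■░
░■■◆··░
░■■···░
░■■···░
░■■····

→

░░░░░░░
■■■■■·░
■■■■■·░
■■·◆·□░
■■····░
■■····░
■■·····

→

░░░░░░░
■■■■·■░
■■■■·■░
■··◆□·░
■·····░
■·····░
■······

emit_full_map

■■■■■·■░░░
■■■■■·■░░░
■■··◆□·░░░
■■·····░░░
■■·····░░░
■■······■■
■■······■■
■■······■■
■■■■■■■■■■

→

░░░░░░░
■■■·■■░
■■■·■■░
···◆··░
······░
······░
······■

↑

░░░░░░░
░■■·■■░
■■■·■■░
■■■◆■■░
···□··░
······░
······░

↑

░░░░░░░
░■■·■■░
░■■·■■░
■■■◆■■░
■■■·■■░
···□··░
······░

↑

░░░░░░░
░■■·■■░
░■■·■■░
░■■◆■■░
■■■·■■░
■■■·■■░
···□··░

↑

░░░░░░░
░···■■░
░■■·■■░
░■■◆■■░
░■■·■■░
■■■·■■░
■■■·■■░

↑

░░░░░░░
░■■·■■░
░···■■░
░■■◆■■░
░■■·■■░
░■■·■■░
■■■·■■░

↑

░░░░░░░
░■■·■■░
░■■·■■░
░··◆■■░
░■■·■■░
░■■·■■░
░■■·■■░

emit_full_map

░░░■■·■■░░
░░░■■·■■░░
░░░··◆■■░░
░░░■■·■■░░
░░░■■·■■░░
░░░■■·■■░░
■■■■■·■■░░
■■■■■·■■░░
■■···□··░░
■■······░░
■■······░░
■■······■■
■■······■■
■■······■■
■■■■■■■■■■

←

░░░░░░░
░·■■·■■
░·■■·■■
░··◆·■■
░·■■·■■
░·■■·■■
░░■■·■■

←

░░░░░░░
░··■■·■
░··■■·■
░··◆··■
░··■■·■
░··■■·■
░░░■■·■

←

░░░░░░░
░···■■·
░★··■■·
░··◆···
░···■■·
░···■■·
░░░░■■·

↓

░···■■·
░★··■■·
░······
░··◆■■·
░···■■·
░■■■■■·
░■■■■■·

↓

░★··■■·
░······
░···■■·
░··◆■■·
░■■■■■·
░■■■■■·
░■■■■■·

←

░░★··■■
░······
░····■■
░··◆·■■
░■■■■■■
░■■■■■■
░░■■■■■

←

░░░★··■
░■·····
░■····■
░■·◆··■
░■■■■■■
░■■■■■■
░░░■■■■

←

░░░░★··
░■■····
░■■····
░■■◆···
░■■■■■■
░■■■■■■
░░░░■■■

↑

░░░░···
░■■·★··
░■■····
░■■◆···
░■■····
░■■■■■■
░■■■■■■

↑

░░░░░░░
░■■····
░■■·★··
░■■◆···
░■■····
░■■····
░■■■■■■

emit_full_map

■■····■■·■■░░
■■·★··■■·■■░░
■■◆······■■░░
■■····■■·■■░░
■■····■■·■■░░
■■■■■■■■·■■░░
■■■■■■■■·■■░░
░░░■■■■■·■■░░
░░░■■···□··░░
░░░■■······░░
░░░■■······░░
░░░■■······■■
░░░■■······■■
░░░■■······■■
░░░■■■■■■■■■■

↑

░░░░░░░
░■■■■■░
░■■····
░■■◆★··
░■■····
░■■····
░■■····

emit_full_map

■■■■■░░░░░░░░
■■····■■·■■░░
■■◆★··■■·■■░░
■■·······■■░░
■■····■■·■■░░
■■····■■·■■░░
■■■■■■■■·■■░░
■■■■■■■■·■■░░
░░░■■■■■·■■░░
░░░■■···□··░░
░░░■■······░░
░░░■■······░░
░░░■■······■■
░░░■■······■■
░░░■■······■■
░░░■■■■■■■■■■


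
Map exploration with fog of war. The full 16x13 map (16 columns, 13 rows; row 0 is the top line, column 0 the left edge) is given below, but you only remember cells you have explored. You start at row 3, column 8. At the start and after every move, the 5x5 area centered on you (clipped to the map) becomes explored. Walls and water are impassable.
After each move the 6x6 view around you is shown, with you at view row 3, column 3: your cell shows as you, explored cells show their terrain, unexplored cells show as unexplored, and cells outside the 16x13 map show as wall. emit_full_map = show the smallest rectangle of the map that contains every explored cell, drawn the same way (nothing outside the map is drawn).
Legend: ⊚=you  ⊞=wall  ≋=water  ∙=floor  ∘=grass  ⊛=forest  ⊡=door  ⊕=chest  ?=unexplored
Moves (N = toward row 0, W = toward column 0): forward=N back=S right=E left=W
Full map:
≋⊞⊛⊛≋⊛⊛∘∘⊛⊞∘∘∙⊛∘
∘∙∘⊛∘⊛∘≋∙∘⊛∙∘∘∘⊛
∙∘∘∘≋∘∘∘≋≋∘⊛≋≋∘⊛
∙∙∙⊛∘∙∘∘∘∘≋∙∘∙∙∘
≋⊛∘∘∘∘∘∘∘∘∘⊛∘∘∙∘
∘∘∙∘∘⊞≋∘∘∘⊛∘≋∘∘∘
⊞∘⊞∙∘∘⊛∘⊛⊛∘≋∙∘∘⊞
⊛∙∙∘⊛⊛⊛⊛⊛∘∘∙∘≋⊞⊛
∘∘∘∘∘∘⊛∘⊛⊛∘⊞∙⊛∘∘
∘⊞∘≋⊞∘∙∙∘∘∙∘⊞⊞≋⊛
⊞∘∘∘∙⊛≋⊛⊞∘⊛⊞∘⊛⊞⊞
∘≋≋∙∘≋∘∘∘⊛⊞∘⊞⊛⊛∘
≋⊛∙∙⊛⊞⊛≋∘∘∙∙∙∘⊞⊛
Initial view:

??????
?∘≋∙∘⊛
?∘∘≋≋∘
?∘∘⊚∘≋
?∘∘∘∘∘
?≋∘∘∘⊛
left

??????
?⊛∘≋∙∘
?∘∘∘≋≋
?∙∘⊚∘∘
?∘∘∘∘∘
?⊞≋∘∘∘

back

?⊛∘≋∙∘
?∘∘∘≋≋
?∙∘∘∘∘
?∘∘⊚∘∘
?⊞≋∘∘∘
?∘⊛∘⊛⊛

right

⊛∘≋∙∘⊛
∘∘∘≋≋∘
∙∘∘∘∘≋
∘∘∘⊚∘∘
⊞≋∘∘∘⊛
∘⊛∘⊛⊛∘

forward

??????
⊛∘≋∙∘⊛
∘∘∘≋≋∘
∙∘∘⊚∘≋
∘∘∘∘∘∘
⊞≋∘∘∘⊛

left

??????
?⊛∘≋∙∘
?∘∘∘≋≋
?∙∘⊚∘∘
?∘∘∘∘∘
?⊞≋∘∘∘

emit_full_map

⊛∘≋∙∘⊛
∘∘∘≋≋∘
∙∘⊚∘∘≋
∘∘∘∘∘∘
⊞≋∘∘∘⊛
∘⊛∘⊛⊛∘

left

??????
?∘⊛∘≋∙
?≋∘∘∘≋
?∘∙⊚∘∘
?∘∘∘∘∘
?∘⊞≋∘∘

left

??????
?⊛∘⊛∘≋
?∘≋∘∘∘
?⊛∘⊚∘∘
?∘∘∘∘∘
?∘∘⊞≋∘

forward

⊞⊞⊞⊞⊞⊞
?⊛≋⊛⊛∘
?⊛∘⊛∘≋
?∘≋⊚∘∘
?⊛∘∙∘∘
?∘∘∘∘∘

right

⊞⊞⊞⊞⊞⊞
⊛≋⊛⊛∘∘
⊛∘⊛∘≋∙
∘≋∘⊚∘≋
⊛∘∙∘∘∘
∘∘∘∘∘∘

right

⊞⊞⊞⊞⊞⊞
≋⊛⊛∘∘⊛
∘⊛∘≋∙∘
≋∘∘⊚≋≋
∘∙∘∘∘∘
∘∘∘∘∘∘

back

≋⊛⊛∘∘⊛
∘⊛∘≋∙∘
≋∘∘∘≋≋
∘∙∘⊚∘∘
∘∘∘∘∘∘
∘⊞≋∘∘∘

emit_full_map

⊛≋⊛⊛∘∘⊛?
⊛∘⊛∘≋∙∘⊛
∘≋∘∘∘≋≋∘
⊛∘∙∘⊚∘∘≋
∘∘∘∘∘∘∘∘
∘∘⊞≋∘∘∘⊛
??∘⊛∘⊛⊛∘


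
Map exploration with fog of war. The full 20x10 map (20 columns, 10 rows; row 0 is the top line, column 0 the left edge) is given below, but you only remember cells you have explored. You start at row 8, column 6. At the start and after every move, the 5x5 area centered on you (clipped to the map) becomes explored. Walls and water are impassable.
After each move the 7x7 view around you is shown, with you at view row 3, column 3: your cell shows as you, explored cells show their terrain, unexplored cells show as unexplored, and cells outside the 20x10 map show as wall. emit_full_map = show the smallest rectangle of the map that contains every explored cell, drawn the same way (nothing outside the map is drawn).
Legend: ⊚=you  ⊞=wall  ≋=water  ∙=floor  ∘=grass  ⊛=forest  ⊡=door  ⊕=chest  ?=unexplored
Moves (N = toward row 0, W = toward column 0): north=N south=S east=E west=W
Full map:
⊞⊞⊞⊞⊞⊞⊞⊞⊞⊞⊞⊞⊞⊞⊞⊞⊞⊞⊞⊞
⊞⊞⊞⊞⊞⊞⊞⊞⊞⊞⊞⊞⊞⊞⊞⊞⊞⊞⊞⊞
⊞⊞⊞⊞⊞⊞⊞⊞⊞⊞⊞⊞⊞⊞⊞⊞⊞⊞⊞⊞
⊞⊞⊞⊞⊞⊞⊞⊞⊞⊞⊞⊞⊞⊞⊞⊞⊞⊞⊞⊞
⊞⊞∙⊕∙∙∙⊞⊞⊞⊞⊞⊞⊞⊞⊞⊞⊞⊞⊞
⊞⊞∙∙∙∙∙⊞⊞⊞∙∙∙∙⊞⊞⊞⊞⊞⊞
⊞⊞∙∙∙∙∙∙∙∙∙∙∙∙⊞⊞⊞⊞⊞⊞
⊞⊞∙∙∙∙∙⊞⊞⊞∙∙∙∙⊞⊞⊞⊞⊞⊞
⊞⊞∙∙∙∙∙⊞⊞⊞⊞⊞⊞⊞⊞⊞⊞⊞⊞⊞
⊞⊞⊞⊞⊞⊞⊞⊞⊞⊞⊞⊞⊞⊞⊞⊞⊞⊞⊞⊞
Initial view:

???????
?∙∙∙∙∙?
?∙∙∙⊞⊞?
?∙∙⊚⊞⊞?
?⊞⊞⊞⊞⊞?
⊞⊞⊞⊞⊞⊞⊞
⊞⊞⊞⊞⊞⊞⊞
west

???????
?∙∙∙∙∙∙
?∙∙∙∙⊞⊞
?∙∙⊚∙⊞⊞
?⊞⊞⊞⊞⊞⊞
⊞⊞⊞⊞⊞⊞⊞
⊞⊞⊞⊞⊞⊞⊞

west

???????
?∙∙∙∙∙∙
?∙∙∙∙∙⊞
?∙∙⊚∙∙⊞
?⊞⊞⊞⊞⊞⊞
⊞⊞⊞⊞⊞⊞⊞
⊞⊞⊞⊞⊞⊞⊞

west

???????
?⊞∙∙∙∙∙
?⊞∙∙∙∙∙
?⊞∙⊚∙∙∙
?⊞⊞⊞⊞⊞⊞
⊞⊞⊞⊞⊞⊞⊞
⊞⊞⊞⊞⊞⊞⊞

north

???????
?⊞∙∙∙∙?
?⊞∙∙∙∙∙
?⊞∙⊚∙∙∙
?⊞∙∙∙∙∙
?⊞⊞⊞⊞⊞⊞
⊞⊞⊞⊞⊞⊞⊞

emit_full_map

⊞∙∙∙∙???
⊞∙∙∙∙∙∙∙
⊞∙⊚∙∙∙⊞⊞
⊞∙∙∙∙∙⊞⊞
⊞⊞⊞⊞⊞⊞⊞⊞

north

???????
?⊞∙⊕∙∙?
?⊞∙∙∙∙?
?⊞∙⊚∙∙∙
?⊞∙∙∙∙∙
?⊞∙∙∙∙∙
?⊞⊞⊞⊞⊞⊞

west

⊞??????
⊞⊞⊞∙⊕∙∙
⊞⊞⊞∙∙∙∙
⊞⊞⊞⊚∙∙∙
⊞⊞⊞∙∙∙∙
⊞⊞⊞∙∙∙∙
⊞?⊞⊞⊞⊞⊞

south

⊞⊞⊞∙⊕∙∙
⊞⊞⊞∙∙∙∙
⊞⊞⊞∙∙∙∙
⊞⊞⊞⊚∙∙∙
⊞⊞⊞∙∙∙∙
⊞⊞⊞⊞⊞⊞⊞
⊞⊞⊞⊞⊞⊞⊞

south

⊞⊞⊞∙∙∙∙
⊞⊞⊞∙∙∙∙
⊞⊞⊞∙∙∙∙
⊞⊞⊞⊚∙∙∙
⊞⊞⊞⊞⊞⊞⊞
⊞⊞⊞⊞⊞⊞⊞
⊞⊞⊞⊞⊞⊞⊞

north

⊞⊞⊞∙⊕∙∙
⊞⊞⊞∙∙∙∙
⊞⊞⊞∙∙∙∙
⊞⊞⊞⊚∙∙∙
⊞⊞⊞∙∙∙∙
⊞⊞⊞⊞⊞⊞⊞
⊞⊞⊞⊞⊞⊞⊞

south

⊞⊞⊞∙∙∙∙
⊞⊞⊞∙∙∙∙
⊞⊞⊞∙∙∙∙
⊞⊞⊞⊚∙∙∙
⊞⊞⊞⊞⊞⊞⊞
⊞⊞⊞⊞⊞⊞⊞
⊞⊞⊞⊞⊞⊞⊞

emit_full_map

⊞⊞∙⊕∙∙???
⊞⊞∙∙∙∙???
⊞⊞∙∙∙∙∙∙∙
⊞⊞∙∙∙∙∙⊞⊞
⊞⊞⊚∙∙∙∙⊞⊞
⊞⊞⊞⊞⊞⊞⊞⊞⊞


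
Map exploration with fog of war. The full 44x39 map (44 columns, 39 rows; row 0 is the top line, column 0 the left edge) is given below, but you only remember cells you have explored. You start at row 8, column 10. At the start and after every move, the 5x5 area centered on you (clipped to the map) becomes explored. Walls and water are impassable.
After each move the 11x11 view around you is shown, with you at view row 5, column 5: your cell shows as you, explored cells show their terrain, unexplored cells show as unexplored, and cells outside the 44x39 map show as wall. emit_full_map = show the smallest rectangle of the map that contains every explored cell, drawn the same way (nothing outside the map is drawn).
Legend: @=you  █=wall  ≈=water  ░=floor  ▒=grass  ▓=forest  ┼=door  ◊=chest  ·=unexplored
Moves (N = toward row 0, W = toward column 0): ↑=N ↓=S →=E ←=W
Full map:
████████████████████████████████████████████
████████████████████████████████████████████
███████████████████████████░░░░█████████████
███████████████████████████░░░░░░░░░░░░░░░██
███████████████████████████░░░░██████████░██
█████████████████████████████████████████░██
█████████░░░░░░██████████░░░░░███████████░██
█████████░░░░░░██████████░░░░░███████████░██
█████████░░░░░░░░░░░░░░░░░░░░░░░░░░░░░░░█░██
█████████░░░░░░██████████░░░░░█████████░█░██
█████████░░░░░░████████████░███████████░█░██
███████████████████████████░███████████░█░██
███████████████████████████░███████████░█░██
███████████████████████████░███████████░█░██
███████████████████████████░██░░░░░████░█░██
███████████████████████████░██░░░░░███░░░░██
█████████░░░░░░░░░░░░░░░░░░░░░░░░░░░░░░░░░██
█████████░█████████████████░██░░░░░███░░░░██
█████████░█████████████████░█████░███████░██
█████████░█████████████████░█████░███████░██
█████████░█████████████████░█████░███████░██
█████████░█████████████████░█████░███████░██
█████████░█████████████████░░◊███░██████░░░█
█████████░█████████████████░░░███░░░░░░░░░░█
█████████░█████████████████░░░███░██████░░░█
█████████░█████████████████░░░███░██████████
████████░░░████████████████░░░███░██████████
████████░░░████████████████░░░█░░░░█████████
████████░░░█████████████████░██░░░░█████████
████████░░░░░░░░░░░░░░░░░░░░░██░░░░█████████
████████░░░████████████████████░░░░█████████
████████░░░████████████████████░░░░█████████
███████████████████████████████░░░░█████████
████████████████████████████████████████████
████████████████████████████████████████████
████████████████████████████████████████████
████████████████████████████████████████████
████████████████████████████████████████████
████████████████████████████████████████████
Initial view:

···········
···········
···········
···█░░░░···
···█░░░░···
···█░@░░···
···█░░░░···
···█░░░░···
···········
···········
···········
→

···········
···········
···········
··█░░░░░···
··█░░░░░···
··█░░@░░···
··█░░░░░···
··█░░░░░···
···········
···········
···········

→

···········
···········
···········
·█░░░░░░···
·█░░░░░░···
·█░░░@░░···
·█░░░░░░···
·█░░░░░░···
···········
···········
···········

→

···········
···········
···········
█░░░░░░█···
█░░░░░░█···
█░░░░@░░···
█░░░░░░█···
█░░░░░░█···
···········
···········
···········

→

···········
···········
···········
░░░░░░██···
░░░░░░██···
░░░░░@░░···
░░░░░░██···
░░░░░░██···
···········
···········
···········

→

···········
···········
···········
░░░░░███···
░░░░░███···
░░░░░@░░···
░░░░░███···
░░░░░███···
···········
···········
···········

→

···········
···········
···········
░░░░████···
░░░░████···
░░░░░@░░···
░░░░████···
░░░░████···
···········
···········
···········

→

···········
···········
···········
░░░█████···
░░░█████···
░░░░░@░░···
░░░█████···
░░░█████···
···········
···········
···········

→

···········
···········
···········
░░██████···
░░██████···
░░░░░@░░···
░░██████···
░░██████···
···········
···········
···········

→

···········
···········
···········
░███████···
░███████···
░░░░░@░░···
░███████···
░███████···
···········
···········
···········

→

···········
···········
···········
████████···
████████···
░░░░░@░░···
████████···
████████···
···········
···········
···········

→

···········
···········
···········
████████···
████████···
░░░░░@░░···
████████···
████████···
···········
···········
···········
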